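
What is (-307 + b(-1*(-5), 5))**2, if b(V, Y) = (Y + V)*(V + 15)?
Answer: 11449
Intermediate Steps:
b(V, Y) = (15 + V)*(V + Y) (b(V, Y) = (V + Y)*(15 + V) = (15 + V)*(V + Y))
(-307 + b(-1*(-5), 5))**2 = (-307 + ((-1*(-5))**2 + 15*(-1*(-5)) + 15*5 - 1*(-5)*5))**2 = (-307 + (5**2 + 15*5 + 75 + 5*5))**2 = (-307 + (25 + 75 + 75 + 25))**2 = (-307 + 200)**2 = (-107)**2 = 11449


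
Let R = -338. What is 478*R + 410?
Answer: -161154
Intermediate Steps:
478*R + 410 = 478*(-338) + 410 = -161564 + 410 = -161154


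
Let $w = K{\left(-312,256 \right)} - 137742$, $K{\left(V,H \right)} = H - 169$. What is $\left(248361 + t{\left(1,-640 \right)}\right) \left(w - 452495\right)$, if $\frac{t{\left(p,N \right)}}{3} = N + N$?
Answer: $-144304068150$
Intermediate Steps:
$K{\left(V,H \right)} = -169 + H$ ($K{\left(V,H \right)} = H - 169 = -169 + H$)
$t{\left(p,N \right)} = 6 N$ ($t{\left(p,N \right)} = 3 \left(N + N\right) = 3 \cdot 2 N = 6 N$)
$w = -137655$ ($w = \left(-169 + 256\right) - 137742 = 87 - 137742 = -137655$)
$\left(248361 + t{\left(1,-640 \right)}\right) \left(w - 452495\right) = \left(248361 + 6 \left(-640\right)\right) \left(-137655 - 452495\right) = \left(248361 - 3840\right) \left(-590150\right) = 244521 \left(-590150\right) = -144304068150$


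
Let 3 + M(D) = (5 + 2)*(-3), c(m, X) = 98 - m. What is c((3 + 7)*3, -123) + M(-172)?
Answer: 44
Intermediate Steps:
M(D) = -24 (M(D) = -3 + (5 + 2)*(-3) = -3 + 7*(-3) = -3 - 21 = -24)
c((3 + 7)*3, -123) + M(-172) = (98 - (3 + 7)*3) - 24 = (98 - 10*3) - 24 = (98 - 1*30) - 24 = (98 - 30) - 24 = 68 - 24 = 44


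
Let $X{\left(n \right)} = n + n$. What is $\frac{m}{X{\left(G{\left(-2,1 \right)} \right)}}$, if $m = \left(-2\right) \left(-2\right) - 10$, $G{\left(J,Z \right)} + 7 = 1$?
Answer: $\frac{1}{2} \approx 0.5$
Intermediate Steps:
$G{\left(J,Z \right)} = -6$ ($G{\left(J,Z \right)} = -7 + 1 = -6$)
$m = -6$ ($m = 4 - 10 = -6$)
$X{\left(n \right)} = 2 n$
$\frac{m}{X{\left(G{\left(-2,1 \right)} \right)}} = - \frac{6}{2 \left(-6\right)} = - \frac{6}{-12} = \left(-6\right) \left(- \frac{1}{12}\right) = \frac{1}{2}$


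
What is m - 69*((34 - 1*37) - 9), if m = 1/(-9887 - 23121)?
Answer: 27330623/33008 ≈ 828.00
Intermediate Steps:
m = -1/33008 (m = 1/(-33008) = -1/33008 ≈ -3.0296e-5)
m - 69*((34 - 1*37) - 9) = -1/33008 - 69*((34 - 1*37) - 9) = -1/33008 - 69*((34 - 37) - 9) = -1/33008 - 69*(-3 - 9) = -1/33008 - 69*(-12) = -1/33008 - 1*(-828) = -1/33008 + 828 = 27330623/33008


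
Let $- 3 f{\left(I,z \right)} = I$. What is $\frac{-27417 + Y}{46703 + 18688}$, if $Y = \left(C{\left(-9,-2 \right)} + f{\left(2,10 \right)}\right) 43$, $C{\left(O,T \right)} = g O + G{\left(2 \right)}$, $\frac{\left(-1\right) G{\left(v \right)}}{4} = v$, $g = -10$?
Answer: $- \frac{71759}{196173} \approx -0.36579$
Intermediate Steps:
$G{\left(v \right)} = - 4 v$
$f{\left(I,z \right)} = - \frac{I}{3}$
$C{\left(O,T \right)} = -8 - 10 O$ ($C{\left(O,T \right)} = - 10 O - 8 = -8 - 10 O$)
$Y = \frac{10492}{3}$ ($Y = \left(\left(-8 - -90\right) - \frac{2}{3}\right) 43 = \left(\left(-8 + 90\right) - \frac{2}{3}\right) 43 = \left(82 - \frac{2}{3}\right) 43 = \frac{244}{3} \cdot 43 = \frac{10492}{3} \approx 3497.3$)
$\frac{-27417 + Y}{46703 + 18688} = \frac{-27417 + \frac{10492}{3}}{46703 + 18688} = - \frac{71759}{3 \cdot 65391} = \left(- \frac{71759}{3}\right) \frac{1}{65391} = - \frac{71759}{196173}$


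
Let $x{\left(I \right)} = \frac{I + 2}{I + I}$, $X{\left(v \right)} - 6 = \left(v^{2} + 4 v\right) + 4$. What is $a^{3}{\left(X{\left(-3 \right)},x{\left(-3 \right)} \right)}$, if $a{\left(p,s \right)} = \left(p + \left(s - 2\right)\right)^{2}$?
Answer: $\frac{887503681}{46656} \approx 19022.0$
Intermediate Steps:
$X{\left(v \right)} = 10 + v^{2} + 4 v$ ($X{\left(v \right)} = 6 + \left(\left(v^{2} + 4 v\right) + 4\right) = 6 + \left(4 + v^{2} + 4 v\right) = 10 + v^{2} + 4 v$)
$x{\left(I \right)} = \frac{2 + I}{2 I}$
$a{\left(p,s \right)} = \left(-2 + p + s\right)^{2}$ ($a{\left(p,s \right)} = \left(p + \left(-2 + s\right)\right)^{2} = \left(-2 + p + s\right)^{2}$)
$a^{3}{\left(X{\left(-3 \right)},x{\left(-3 \right)} \right)} = \left(\left(-2 + \left(10 + \left(-3\right)^{2} + 4 \left(-3\right)\right) + \frac{2 - 3}{2 \left(-3\right)}\right)^{2}\right)^{3} = \left(\left(-2 + \left(10 + 9 - 12\right) + \frac{1}{2} \left(- \frac{1}{3}\right) \left(-1\right)\right)^{2}\right)^{3} = \left(\left(-2 + 7 + \frac{1}{6}\right)^{2}\right)^{3} = \left(\left(\frac{31}{6}\right)^{2}\right)^{3} = \left(\frac{961}{36}\right)^{3} = \frac{887503681}{46656}$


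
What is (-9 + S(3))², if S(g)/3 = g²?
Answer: 324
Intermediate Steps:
S(g) = 3*g²
(-9 + S(3))² = (-9 + 3*3²)² = (-9 + 3*9)² = (-9 + 27)² = 18² = 324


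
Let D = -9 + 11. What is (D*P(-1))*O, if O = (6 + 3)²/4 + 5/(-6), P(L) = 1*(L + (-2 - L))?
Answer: -233/3 ≈ -77.667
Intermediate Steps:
P(L) = -2 (P(L) = 1*(-2) = -2)
D = 2
O = 233/12 (O = 9²*(¼) + 5*(-⅙) = 81*(¼) - ⅚ = 81/4 - ⅚ = 233/12 ≈ 19.417)
(D*P(-1))*O = (2*(-2))*(233/12) = -4*233/12 = -233/3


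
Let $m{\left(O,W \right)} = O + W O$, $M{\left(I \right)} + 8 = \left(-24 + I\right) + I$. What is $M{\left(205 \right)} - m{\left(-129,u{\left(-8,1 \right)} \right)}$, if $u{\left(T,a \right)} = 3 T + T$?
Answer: $-3621$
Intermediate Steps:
$M{\left(I \right)} = -32 + 2 I$ ($M{\left(I \right)} = -8 + \left(\left(-24 + I\right) + I\right) = -8 + \left(-24 + 2 I\right) = -32 + 2 I$)
$u{\left(T,a \right)} = 4 T$
$m{\left(O,W \right)} = O + O W$
$M{\left(205 \right)} - m{\left(-129,u{\left(-8,1 \right)} \right)} = \left(-32 + 2 \cdot 205\right) - - 129 \left(1 + 4 \left(-8\right)\right) = \left(-32 + 410\right) - - 129 \left(1 - 32\right) = 378 - \left(-129\right) \left(-31\right) = 378 - 3999 = -3621$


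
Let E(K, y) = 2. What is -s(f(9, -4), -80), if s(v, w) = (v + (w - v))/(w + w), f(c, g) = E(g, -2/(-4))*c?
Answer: -½ ≈ -0.50000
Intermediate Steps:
f(c, g) = 2*c
s(v, w) = ½ (s(v, w) = w/((2*w)) = w*(1/(2*w)) = ½)
-s(f(9, -4), -80) = -1*½ = -½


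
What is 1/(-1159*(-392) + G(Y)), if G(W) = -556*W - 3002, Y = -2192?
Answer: 1/1670078 ≈ 5.9877e-7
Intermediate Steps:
G(W) = -3002 - 556*W
1/(-1159*(-392) + G(Y)) = 1/(-1159*(-392) + (-3002 - 556*(-2192))) = 1/(454328 + (-3002 + 1218752)) = 1/(454328 + 1215750) = 1/1670078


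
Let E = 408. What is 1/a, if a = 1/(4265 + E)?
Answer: 4673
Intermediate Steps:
a = 1/4673 (a = 1/(4265 + 408) = 1/4673 ≈ 0.00021400)
1/a = 1/(1/4673) = 4673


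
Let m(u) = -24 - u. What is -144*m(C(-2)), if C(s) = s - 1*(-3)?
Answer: 3600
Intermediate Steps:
C(s) = 3 + s (C(s) = s + 3 = 3 + s)
-144*m(C(-2)) = -144*(-24 - (3 - 2)) = -144*(-24 - 1*1) = -144*(-24 - 1) = -144*(-25) = 3600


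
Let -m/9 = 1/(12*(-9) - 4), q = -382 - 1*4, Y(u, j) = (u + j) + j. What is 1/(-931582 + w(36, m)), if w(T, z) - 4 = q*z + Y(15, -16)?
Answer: -56/52171057 ≈ -1.0734e-6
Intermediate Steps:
Y(u, j) = u + 2*j (Y(u, j) = (j + u) + j = u + 2*j)
q = -386 (q = -382 - 4 = -386)
m = 9/112 (m = -9/(12*(-9) - 4) = -9/(-108 - 4) = -9/(-112) = -9*(-1/112) = 9/112 ≈ 0.080357)
w(T, z) = -13 - 386*z (w(T, z) = 4 + (-386*z + (15 + 2*(-16))) = 4 + (-386*z + (15 - 32)) = 4 + (-386*z - 17) = 4 + (-17 - 386*z) = -13 - 386*z)
1/(-931582 + w(36, m)) = 1/(-931582 + (-13 - 386*9/112)) = 1/(-931582 + (-13 - 1737/56)) = 1/(-931582 - 2465/56) = 1/(-52171057/56) = -56/52171057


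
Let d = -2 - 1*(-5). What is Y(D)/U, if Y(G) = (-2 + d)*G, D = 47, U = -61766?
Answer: -47/61766 ≈ -0.00076094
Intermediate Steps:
d = 3 (d = -2 + 5 = 3)
Y(G) = G (Y(G) = (-2 + 3)*G = 1*G = G)
Y(D)/U = 47/(-61766) = 47*(-1/61766) = -47/61766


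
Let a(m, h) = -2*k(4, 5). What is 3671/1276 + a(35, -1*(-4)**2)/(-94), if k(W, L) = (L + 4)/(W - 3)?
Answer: 184021/59972 ≈ 3.0684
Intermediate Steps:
k(W, L) = (4 + L)/(-3 + W)
a(m, h) = -18 (a(m, h) = -2*(4 + 5)/(-3 + 4) = -2*9/1 = -2*9 = -18)
3671/1276 + a(35, -1*(-4)**2)/(-94) = 3671/1276 - 18/(-94) = 3671*(1/1276) - 18*(-1/94) = 3671/1276 + 9/47 = 184021/59972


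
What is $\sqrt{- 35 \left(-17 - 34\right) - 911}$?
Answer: $\sqrt{874} \approx 29.563$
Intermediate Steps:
$\sqrt{- 35 \left(-17 - 34\right) - 911} = \sqrt{\left(-35\right) \left(-51\right) - 911} = \sqrt{1785 - 911} = \sqrt{874}$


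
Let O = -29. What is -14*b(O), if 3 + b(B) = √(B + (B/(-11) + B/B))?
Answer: 42 - 42*I*√341/11 ≈ 42.0 - 70.507*I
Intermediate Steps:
b(B) = -3 + √(1 + 10*B/11) (b(B) = -3 + √(B + (B/(-11) + B/B)) = -3 + √(B + (B*(-1/11) + 1)) = -3 + √(B + (-B/11 + 1)) = -3 + √(B + (1 - B/11)) = -3 + √(1 + 10*B/11))
-14*b(O) = -14*(-3 + √(121 + 110*(-29))/11) = -14*(-3 + √(121 - 3190)/11) = -14*(-3 + √(-3069)/11) = -14*(-3 + (3*I*√341)/11) = -14*(-3 + 3*I*√341/11) = 42 - 42*I*√341/11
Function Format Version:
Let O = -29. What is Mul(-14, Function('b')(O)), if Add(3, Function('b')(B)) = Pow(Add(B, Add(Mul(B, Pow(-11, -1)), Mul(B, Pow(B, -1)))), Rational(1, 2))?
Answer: Add(42, Mul(Rational(-42, 11), I, Pow(341, Rational(1, 2)))) ≈ Add(42.000, Mul(-70.507, I))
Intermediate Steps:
Function('b')(B) = Add(-3, Pow(Add(1, Mul(Rational(10, 11), B)), Rational(1, 2))) (Function('b')(B) = Add(-3, Pow(Add(B, Add(Mul(B, Pow(-11, -1)), Mul(B, Pow(B, -1)))), Rational(1, 2))) = Add(-3, Pow(Add(B, Add(Mul(B, Rational(-1, 11)), 1)), Rational(1, 2))) = Add(-3, Pow(Add(B, Add(Mul(Rational(-1, 11), B), 1)), Rational(1, 2))) = Add(-3, Pow(Add(B, Add(1, Mul(Rational(-1, 11), B))), Rational(1, 2))) = Add(-3, Pow(Add(1, Mul(Rational(10, 11), B)), Rational(1, 2))))
Mul(-14, Function('b')(O)) = Mul(-14, Add(-3, Mul(Rational(1, 11), Pow(Add(121, Mul(110, -29)), Rational(1, 2))))) = Mul(-14, Add(-3, Mul(Rational(1, 11), Pow(Add(121, -3190), Rational(1, 2))))) = Mul(-14, Add(-3, Mul(Rational(1, 11), Pow(-3069, Rational(1, 2))))) = Mul(-14, Add(-3, Mul(Rational(1, 11), Mul(3, I, Pow(341, Rational(1, 2)))))) = Mul(-14, Add(-3, Mul(Rational(3, 11), I, Pow(341, Rational(1, 2))))) = Add(42, Mul(Rational(-42, 11), I, Pow(341, Rational(1, 2))))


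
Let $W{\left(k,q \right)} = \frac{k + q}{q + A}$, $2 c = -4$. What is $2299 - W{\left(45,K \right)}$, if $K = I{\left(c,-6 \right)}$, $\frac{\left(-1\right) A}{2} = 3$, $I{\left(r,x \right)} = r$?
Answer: $\frac{18435}{8} \approx 2304.4$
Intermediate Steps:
$c = -2$ ($c = \frac{1}{2} \left(-4\right) = -2$)
$A = -6$ ($A = \left(-2\right) 3 = -6$)
$K = -2$
$W{\left(k,q \right)} = \frac{k + q}{-6 + q}$ ($W{\left(k,q \right)} = \frac{k + q}{q - 6} = \frac{k + q}{-6 + q}$)
$2299 - W{\left(45,K \right)} = 2299 - \frac{45 - 2}{-6 - 2} = 2299 - \frac{1}{-8} \cdot 43 = 2299 - \left(- \frac{1}{8}\right) 43 = 2299 - - \frac{43}{8} = 2299 + \frac{43}{8} = \frac{18435}{8}$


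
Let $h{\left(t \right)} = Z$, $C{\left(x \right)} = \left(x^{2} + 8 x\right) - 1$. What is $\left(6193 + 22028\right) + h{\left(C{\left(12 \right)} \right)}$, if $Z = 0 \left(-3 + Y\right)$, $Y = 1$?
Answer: $28221$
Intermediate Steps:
$C{\left(x \right)} = -1 + x^{2} + 8 x$
$Z = 0$ ($Z = 0 \left(-3 + 1\right) = 0 \left(-2\right) = 0$)
$h{\left(t \right)} = 0$
$\left(6193 + 22028\right) + h{\left(C{\left(12 \right)} \right)} = \left(6193 + 22028\right) + 0 = 28221 + 0 = 28221$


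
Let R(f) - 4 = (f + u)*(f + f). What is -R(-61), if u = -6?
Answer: -8178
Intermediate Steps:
R(f) = 4 + 2*f*(-6 + f) (R(f) = 4 + (f - 6)*(f + f) = 4 + (-6 + f)*(2*f) = 4 + 2*f*(-6 + f))
-R(-61) = -(4 - 12*(-61) + 2*(-61)**2) = -(4 + 732 + 2*3721) = -(4 + 732 + 7442) = -1*8178 = -8178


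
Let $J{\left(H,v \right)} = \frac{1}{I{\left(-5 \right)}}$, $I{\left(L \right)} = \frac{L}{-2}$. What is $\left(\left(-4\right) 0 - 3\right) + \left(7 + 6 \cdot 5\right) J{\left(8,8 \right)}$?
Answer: $\frac{59}{5} \approx 11.8$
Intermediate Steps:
$I{\left(L \right)} = - \frac{L}{2}$ ($I{\left(L \right)} = L \left(- \frac{1}{2}\right) = - \frac{L}{2}$)
$J{\left(H,v \right)} = \frac{2}{5}$ ($J{\left(H,v \right)} = \frac{1}{\left(- \frac{1}{2}\right) \left(-5\right)} = \frac{1}{\frac{5}{2}} = \frac{2}{5}$)
$\left(\left(-4\right) 0 - 3\right) + \left(7 + 6 \cdot 5\right) J{\left(8,8 \right)} = \left(\left(-4\right) 0 - 3\right) + \left(7 + 6 \cdot 5\right) \frac{2}{5} = \left(0 - 3\right) + \left(7 + 30\right) \frac{2}{5} = -3 + 37 \cdot \frac{2}{5} = -3 + \frac{74}{5} = \frac{59}{5}$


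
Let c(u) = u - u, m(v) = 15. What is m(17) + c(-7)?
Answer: 15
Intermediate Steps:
c(u) = 0
m(17) + c(-7) = 15 + 0 = 15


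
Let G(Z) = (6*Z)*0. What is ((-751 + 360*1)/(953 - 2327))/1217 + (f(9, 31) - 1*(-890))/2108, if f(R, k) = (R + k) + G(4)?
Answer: 6273916/14213343 ≈ 0.44141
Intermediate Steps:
G(Z) = 0
f(R, k) = R + k (f(R, k) = (R + k) + 0 = R + k)
((-751 + 360*1)/(953 - 2327))/1217 + (f(9, 31) - 1*(-890))/2108 = ((-751 + 360*1)/(953 - 2327))/1217 + ((9 + 31) - 1*(-890))/2108 = ((-751 + 360)/(-1374))*(1/1217) + (40 + 890)*(1/2108) = -391*(-1/1374)*(1/1217) + 930*(1/2108) = (391/1374)*(1/1217) + 15/34 = 391/1672158 + 15/34 = 6273916/14213343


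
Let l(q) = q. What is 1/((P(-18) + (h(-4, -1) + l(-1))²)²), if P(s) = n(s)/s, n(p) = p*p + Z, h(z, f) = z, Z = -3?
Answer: 36/1849 ≈ 0.019470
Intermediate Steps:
n(p) = -3 + p² (n(p) = p*p - 3 = p² - 3 = -3 + p²)
P(s) = (-3 + s²)/s
1/((P(-18) + (h(-4, -1) + l(-1))²)²) = 1/(((-18 - 3/(-18)) + (-4 - 1)²)²) = 1/(((-18 - 3*(-1/18)) + (-5)²)²) = 1/(((-18 + ⅙) + 25)²) = 1/((-107/6 + 25)²) = 1/((43/6)²) = 1/(1849/36) = 36/1849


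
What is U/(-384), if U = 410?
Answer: -205/192 ≈ -1.0677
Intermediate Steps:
U/(-384) = 410/(-384) = 410*(-1/384) = -205/192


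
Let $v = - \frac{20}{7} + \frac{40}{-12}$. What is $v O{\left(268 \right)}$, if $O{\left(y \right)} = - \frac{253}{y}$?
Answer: $\frac{16445}{2814} \approx 5.844$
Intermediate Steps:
$v = - \frac{130}{21}$ ($v = \left(-20\right) \frac{1}{7} + 40 \left(- \frac{1}{12}\right) = - \frac{20}{7} - \frac{10}{3} = - \frac{130}{21} \approx -6.1905$)
$v O{\left(268 \right)} = - \frac{130 \left(- \frac{253}{268}\right)}{21} = - \frac{130 \left(\left(-253\right) \frac{1}{268}\right)}{21} = \left(- \frac{130}{21}\right) \left(- \frac{253}{268}\right) = \frac{16445}{2814}$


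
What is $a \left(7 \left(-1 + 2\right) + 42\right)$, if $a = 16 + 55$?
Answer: $3479$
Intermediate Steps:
$a = 71$
$a \left(7 \left(-1 + 2\right) + 42\right) = 71 \left(7 \left(-1 + 2\right) + 42\right) = 71 \left(7 \cdot 1 + 42\right) = 71 \left(7 + 42\right) = 71 \cdot 49 = 3479$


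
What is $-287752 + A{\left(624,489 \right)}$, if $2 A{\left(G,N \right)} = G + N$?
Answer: $- \frac{574391}{2} \approx -2.872 \cdot 10^{5}$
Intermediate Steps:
$A{\left(G,N \right)} = \frac{G}{2} + \frac{N}{2}$ ($A{\left(G,N \right)} = \frac{G + N}{2} = \frac{G}{2} + \frac{N}{2}$)
$-287752 + A{\left(624,489 \right)} = -287752 + \left(\frac{1}{2} \cdot 624 + \frac{1}{2} \cdot 489\right) = -287752 + \left(312 + \frac{489}{2}\right) = -287752 + \frac{1113}{2} = - \frac{574391}{2}$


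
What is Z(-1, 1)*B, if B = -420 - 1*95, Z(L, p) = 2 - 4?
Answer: 1030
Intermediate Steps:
Z(L, p) = -2
B = -515 (B = -420 - 95 = -515)
Z(-1, 1)*B = -2*(-515) = 1030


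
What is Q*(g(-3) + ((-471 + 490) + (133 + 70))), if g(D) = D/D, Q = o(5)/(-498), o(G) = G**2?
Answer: -5575/498 ≈ -11.195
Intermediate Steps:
Q = -25/498 (Q = 5**2/(-498) = 25*(-1/498) = -25/498 ≈ -0.050201)
g(D) = 1
Q*(g(-3) + ((-471 + 490) + (133 + 70))) = -25*(1 + ((-471 + 490) + (133 + 70)))/498 = -25*(1 + (19 + 203))/498 = -25*(1 + 222)/498 = -25/498*223 = -5575/498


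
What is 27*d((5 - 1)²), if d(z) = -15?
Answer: -405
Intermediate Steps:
27*d((5 - 1)²) = 27*(-15) = -405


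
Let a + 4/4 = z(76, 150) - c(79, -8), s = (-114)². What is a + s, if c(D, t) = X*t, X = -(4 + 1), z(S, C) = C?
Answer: 13105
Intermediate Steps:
X = -5 (X = -1*5 = -5)
c(D, t) = -5*t
s = 12996
a = 109 (a = -1 + (150 - (-5)*(-8)) = -1 + (150 - 1*40) = -1 + (150 - 40) = -1 + 110 = 109)
a + s = 109 + 12996 = 13105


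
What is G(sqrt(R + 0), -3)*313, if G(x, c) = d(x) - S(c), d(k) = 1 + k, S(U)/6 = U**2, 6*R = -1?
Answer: -16589 + 313*I*sqrt(6)/6 ≈ -16589.0 + 127.78*I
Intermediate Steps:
R = -1/6 (R = (1/6)*(-1) = -1/6 ≈ -0.16667)
S(U) = 6*U**2
G(x, c) = 1 + x - 6*c**2 (G(x, c) = (1 + x) - 6*c**2 = 1 + x - 6*c**2)
G(sqrt(R + 0), -3)*313 = (1 + sqrt(-1/6 + 0) - 6*(-3)**2)*313 = (1 + sqrt(-1/6) - 6*9)*313 = (1 + I*sqrt(6)/6 - 54)*313 = (-53 + I*sqrt(6)/6)*313 = -16589 + 313*I*sqrt(6)/6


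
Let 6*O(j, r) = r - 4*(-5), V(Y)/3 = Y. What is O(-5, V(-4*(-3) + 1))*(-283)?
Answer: -16697/6 ≈ -2782.8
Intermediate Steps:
V(Y) = 3*Y
O(j, r) = 10/3 + r/6 (O(j, r) = (r - 4*(-5))/6 = (r + 20)/6 = (20 + r)/6 = 10/3 + r/6)
O(-5, V(-4*(-3) + 1))*(-283) = (10/3 + (3*(-4*(-3) + 1))/6)*(-283) = (10/3 + (3*(12 + 1))/6)*(-283) = (10/3 + (3*13)/6)*(-283) = (10/3 + (⅙)*39)*(-283) = (10/3 + 13/2)*(-283) = (59/6)*(-283) = -16697/6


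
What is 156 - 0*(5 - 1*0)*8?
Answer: 156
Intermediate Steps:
156 - 0*(5 - 1*0)*8 = 156 - 0*(5 + 0)*8 = 156 - 0*5*8 = 156 - 0*8 = 156 - 1*0 = 156 + 0 = 156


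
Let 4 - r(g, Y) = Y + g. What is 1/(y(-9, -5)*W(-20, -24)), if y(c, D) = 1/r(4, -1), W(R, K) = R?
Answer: -1/20 ≈ -0.050000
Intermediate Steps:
r(g, Y) = 4 - Y - g (r(g, Y) = 4 - (Y + g) = 4 + (-Y - g) = 4 - Y - g)
y(c, D) = 1 (y(c, D) = 1/(4 - 1*(-1) - 1*4) = 1/(4 + 1 - 4) = 1/1 = 1)
1/(y(-9, -5)*W(-20, -24)) = 1/(1*(-20)) = 1/(-20) = -1/20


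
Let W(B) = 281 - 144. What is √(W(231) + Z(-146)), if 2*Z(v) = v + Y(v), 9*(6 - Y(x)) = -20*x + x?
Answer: 28*I/3 ≈ 9.3333*I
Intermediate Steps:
W(B) = 137
Y(x) = 6 + 19*x/9 (Y(x) = 6 - (-20*x + x)/9 = 6 - (-19)*x/9 = 6 + 19*x/9)
Z(v) = 3 + 14*v/9 (Z(v) = (v + (6 + 19*v/9))/2 = (6 + 28*v/9)/2 = 3 + 14*v/9)
√(W(231) + Z(-146)) = √(137 + (3 + (14/9)*(-146))) = √(137 + (3 - 2044/9)) = √(137 - 2017/9) = √(-784/9) = 28*I/3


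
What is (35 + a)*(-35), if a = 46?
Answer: -2835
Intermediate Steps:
(35 + a)*(-35) = (35 + 46)*(-35) = 81*(-35) = -2835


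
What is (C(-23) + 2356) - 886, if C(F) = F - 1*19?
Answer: 1428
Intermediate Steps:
C(F) = -19 + F (C(F) = F - 19 = -19 + F)
(C(-23) + 2356) - 886 = ((-19 - 23) + 2356) - 886 = (-42 + 2356) - 886 = 2314 - 886 = 1428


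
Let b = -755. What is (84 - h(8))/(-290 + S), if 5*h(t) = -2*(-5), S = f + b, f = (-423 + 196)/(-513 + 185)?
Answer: -26896/342533 ≈ -0.078521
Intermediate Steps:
f = 227/328 (f = -227/(-328) = -227*(-1/328) = 227/328 ≈ 0.69207)
S = -247413/328 (S = 227/328 - 755 = -247413/328 ≈ -754.31)
h(t) = 2 (h(t) = (-2*(-5))/5 = (⅕)*10 = 2)
(84 - h(8))/(-290 + S) = (84 - 1*2)/(-290 - 247413/328) = (84 - 2)/(-342533/328) = -328/342533*82 = -26896/342533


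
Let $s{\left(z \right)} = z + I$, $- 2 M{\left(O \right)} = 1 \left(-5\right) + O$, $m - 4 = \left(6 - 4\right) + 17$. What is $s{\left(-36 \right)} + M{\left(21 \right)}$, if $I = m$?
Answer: $-21$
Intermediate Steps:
$m = 23$ ($m = 4 + \left(\left(6 - 4\right) + 17\right) = 4 + \left(2 + 17\right) = 4 + 19 = 23$)
$M{\left(O \right)} = \frac{5}{2} - \frac{O}{2}$ ($M{\left(O \right)} = - \frac{1 \left(-5\right) + O}{2} = - \frac{-5 + O}{2} = \frac{5}{2} - \frac{O}{2}$)
$I = 23$
$s{\left(z \right)} = 23 + z$ ($s{\left(z \right)} = z + 23 = 23 + z$)
$s{\left(-36 \right)} + M{\left(21 \right)} = \left(23 - 36\right) + \left(\frac{5}{2} - \frac{21}{2}\right) = -13 + \left(\frac{5}{2} - \frac{21}{2}\right) = -13 - 8 = -21$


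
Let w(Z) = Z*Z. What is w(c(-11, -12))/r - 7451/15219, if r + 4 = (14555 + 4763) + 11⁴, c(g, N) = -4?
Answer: -252755201/516761145 ≈ -0.48911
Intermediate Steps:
w(Z) = Z²
r = 33955 (r = -4 + ((14555 + 4763) + 11⁴) = -4 + (19318 + 14641) = -4 + 33959 = 33955)
w(c(-11, -12))/r - 7451/15219 = (-4)²/33955 - 7451/15219 = 16*(1/33955) - 7451*1/15219 = 16/33955 - 7451/15219 = -252755201/516761145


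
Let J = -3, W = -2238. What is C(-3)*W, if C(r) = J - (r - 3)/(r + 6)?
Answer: 2238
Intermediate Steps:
C(r) = -3 - (-3 + r)/(6 + r) (C(r) = -3 - (r - 3)/(r + 6) = -3 - (-3 + r)/(6 + r))
C(-3)*W = ((-15 - 4*(-3))/(6 - 3))*(-2238) = ((-15 + 12)/3)*(-2238) = ((1/3)*(-3))*(-2238) = -1*(-2238) = 2238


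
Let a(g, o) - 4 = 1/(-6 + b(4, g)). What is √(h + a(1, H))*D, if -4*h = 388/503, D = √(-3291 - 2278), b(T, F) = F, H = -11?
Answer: 36*I*√98042245/2515 ≈ 141.73*I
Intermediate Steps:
a(g, o) = 4 + 1/(-6 + g)
D = I*√5569 (D = √(-5569) = I*√5569 ≈ 74.626*I)
h = -97/503 ≈ -0.19284
√(h + a(1, H))*D = √(-97/503 + (-23 + 4*1)/(-6 + 1))*(I*√5569) = √(-97/503 + (-23 + 4)/(-5))*(I*√5569) = √(-97/503 - ⅕*(-19))*(I*√5569) = √(-97/503 + 19/5)*(I*√5569) = √(9072/2515)*(I*√5569) = (36*√17605/2515)*(I*√5569) = 36*I*√98042245/2515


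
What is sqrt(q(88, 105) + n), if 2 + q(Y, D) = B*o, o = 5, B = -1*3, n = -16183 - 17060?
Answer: 2*I*sqrt(8315) ≈ 182.37*I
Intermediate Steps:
n = -33243
B = -3
q(Y, D) = -17 (q(Y, D) = -2 - 3*5 = -2 - 15 = -17)
sqrt(q(88, 105) + n) = sqrt(-17 - 33243) = sqrt(-33260) = 2*I*sqrt(8315)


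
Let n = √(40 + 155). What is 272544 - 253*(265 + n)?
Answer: 205499 - 253*√195 ≈ 2.0197e+5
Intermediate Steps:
n = √195 ≈ 13.964
272544 - 253*(265 + n) = 272544 - 253*(265 + √195) = 272544 + (-67045 - 253*√195) = 205499 - 253*√195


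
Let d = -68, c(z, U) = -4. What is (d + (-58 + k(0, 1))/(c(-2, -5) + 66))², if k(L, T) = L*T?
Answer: 4566769/961 ≈ 4752.1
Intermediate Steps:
(d + (-58 + k(0, 1))/(c(-2, -5) + 66))² = (-68 + (-58 + 0*1)/(-4 + 66))² = (-68 + (-58 + 0)/62)² = (-68 - 58*1/62)² = (-68 - 29/31)² = (-2137/31)² = 4566769/961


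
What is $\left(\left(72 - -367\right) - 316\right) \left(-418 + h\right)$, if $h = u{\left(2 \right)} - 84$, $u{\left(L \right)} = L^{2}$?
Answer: $-61254$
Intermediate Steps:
$h = -80$ ($h = 2^{2} - 84 = 4 - 84 = -80$)
$\left(\left(72 - -367\right) - 316\right) \left(-418 + h\right) = \left(\left(72 - -367\right) - 316\right) \left(-418 - 80\right) = \left(\left(72 + 367\right) - 316\right) \left(-498\right) = \left(439 - 316\right) \left(-498\right) = 123 \left(-498\right) = -61254$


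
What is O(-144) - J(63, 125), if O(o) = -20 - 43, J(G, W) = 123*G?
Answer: -7812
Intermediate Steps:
O(o) = -63
O(-144) - J(63, 125) = -63 - 123*63 = -63 - 1*7749 = -63 - 7749 = -7812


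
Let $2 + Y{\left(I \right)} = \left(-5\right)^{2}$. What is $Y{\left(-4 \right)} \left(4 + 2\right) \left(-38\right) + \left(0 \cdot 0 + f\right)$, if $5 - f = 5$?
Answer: $-5244$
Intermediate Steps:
$f = 0$ ($f = 5 - 5 = 0$)
$Y{\left(I \right)} = 23$ ($Y{\left(I \right)} = -2 + \left(-5\right)^{2} = -2 + 25 = 23$)
$Y{\left(-4 \right)} \left(4 + 2\right) \left(-38\right) + \left(0 \cdot 0 + f\right) = 23 \left(4 + 2\right) \left(-38\right) + \left(0 \cdot 0 + 0\right) = 23 \cdot 6 \left(-38\right) + \left(0 + 0\right) = 138 \left(-38\right) + 0 = -5244 + 0 = -5244$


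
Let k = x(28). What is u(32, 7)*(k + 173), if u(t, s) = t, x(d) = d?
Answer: 6432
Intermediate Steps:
k = 28
u(32, 7)*(k + 173) = 32*(28 + 173) = 32*201 = 6432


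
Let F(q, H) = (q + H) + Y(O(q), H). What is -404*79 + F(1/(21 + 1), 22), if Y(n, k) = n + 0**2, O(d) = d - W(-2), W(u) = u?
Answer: -350811/11 ≈ -31892.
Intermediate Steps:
O(d) = 2 + d (O(d) = d - 1*(-2) = d + 2 = 2 + d)
Y(n, k) = n (Y(n, k) = n + 0 = n)
F(q, H) = 2 + H + 2*q (F(q, H) = (q + H) + (2 + q) = (H + q) + (2 + q) = 2 + H + 2*q)
-404*79 + F(1/(21 + 1), 22) = -404*79 + (2 + 22 + 2/(21 + 1)) = -31916 + (2 + 22 + 2/22) = -31916 + (2 + 22 + 2*(1/22)) = -31916 + (2 + 22 + 1/11) = -31916 + 265/11 = -350811/11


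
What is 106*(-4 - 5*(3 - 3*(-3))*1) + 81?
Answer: -6703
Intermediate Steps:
106*(-4 - 5*(3 - 3*(-3))*1) + 81 = 106*(-4 - 5*(3 + 9)*1) + 81 = 106*(-4 - 5*12*1) + 81 = 106*(-4 - 60*1) + 81 = 106*(-4 - 60) + 81 = 106*(-64) + 81 = -6784 + 81 = -6703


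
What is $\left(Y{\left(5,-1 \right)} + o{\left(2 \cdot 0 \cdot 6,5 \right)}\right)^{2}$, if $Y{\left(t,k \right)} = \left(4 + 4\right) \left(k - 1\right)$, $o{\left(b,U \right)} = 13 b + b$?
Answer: $256$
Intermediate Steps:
$o{\left(b,U \right)} = 14 b$
$Y{\left(t,k \right)} = -8 + 8 k$ ($Y{\left(t,k \right)} = 8 \left(-1 + k\right) = -8 + 8 k$)
$\left(Y{\left(5,-1 \right)} + o{\left(2 \cdot 0 \cdot 6,5 \right)}\right)^{2} = \left(\left(-8 + 8 \left(-1\right)\right) + 14 \cdot 2 \cdot 0 \cdot 6\right)^{2} = \left(\left(-8 - 8\right) + 14 \cdot 0 \cdot 6\right)^{2} = \left(-16 + 14 \cdot 0\right)^{2} = \left(-16 + 0\right)^{2} = \left(-16\right)^{2} = 256$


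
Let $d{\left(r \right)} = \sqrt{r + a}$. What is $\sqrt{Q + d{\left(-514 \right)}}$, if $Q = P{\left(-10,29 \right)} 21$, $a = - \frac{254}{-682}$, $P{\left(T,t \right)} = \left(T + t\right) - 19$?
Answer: $\frac{\sqrt[4]{-175147} \cdot 341^{\frac{3}{4}}}{341} \approx 3.3663 + 3.3663 i$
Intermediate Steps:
$P{\left(T,t \right)} = -19 + T + t$
$a = \frac{127}{341}$ ($a = \left(-254\right) \left(- \frac{1}{682}\right) = \frac{127}{341} \approx 0.37243$)
$Q = 0$ ($Q = \left(-19 - 10 + 29\right) 21 = 0 \cdot 21 = 0$)
$d{\left(r \right)} = \sqrt{\frac{127}{341} + r}$ ($d{\left(r \right)} = \sqrt{r + \frac{127}{341}} = \sqrt{\frac{127}{341} + r}$)
$\sqrt{Q + d{\left(-514 \right)}} = \sqrt{0 + \frac{\sqrt{43307 + 116281 \left(-514\right)}}{341}} = \sqrt{0 + \frac{\sqrt{43307 - 59768434}}{341}} = \sqrt{0 + \frac{\sqrt{-59725127}}{341}} = \sqrt{0 + \frac{i \sqrt{59725127}}{341}} = \sqrt{\frac{i \sqrt{59725127}}{341}} = \frac{341^{\frac{3}{4}} \sqrt[4]{175147} \sqrt{i}}{341}$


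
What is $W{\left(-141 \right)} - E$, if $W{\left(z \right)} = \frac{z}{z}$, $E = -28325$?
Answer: $28326$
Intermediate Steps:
$W{\left(z \right)} = 1$
$W{\left(-141 \right)} - E = 1 - -28325 = 1 + 28325 = 28326$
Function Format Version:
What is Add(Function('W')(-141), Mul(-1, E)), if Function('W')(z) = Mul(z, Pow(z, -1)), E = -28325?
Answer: 28326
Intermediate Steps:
Function('W')(z) = 1
Add(Function('W')(-141), Mul(-1, E)) = Add(1, Mul(-1, -28325)) = Add(1, 28325) = 28326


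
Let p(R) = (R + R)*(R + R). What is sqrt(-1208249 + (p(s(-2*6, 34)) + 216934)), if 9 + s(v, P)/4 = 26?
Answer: 3*I*sqrt(108091) ≈ 986.32*I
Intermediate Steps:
s(v, P) = 68 (s(v, P) = -36 + 4*26 = -36 + 104 = 68)
p(R) = 4*R**2 (p(R) = (2*R)*(2*R) = 4*R**2)
sqrt(-1208249 + (p(s(-2*6, 34)) + 216934)) = sqrt(-1208249 + (4*68**2 + 216934)) = sqrt(-1208249 + (4*4624 + 216934)) = sqrt(-1208249 + (18496 + 216934)) = sqrt(-1208249 + 235430) = sqrt(-972819) = 3*I*sqrt(108091)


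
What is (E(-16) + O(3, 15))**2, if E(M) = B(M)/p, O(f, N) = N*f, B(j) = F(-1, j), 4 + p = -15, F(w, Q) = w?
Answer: 732736/361 ≈ 2029.7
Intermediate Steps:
p = -19 (p = -4 - 15 = -19)
B(j) = -1
E(M) = 1/19 (E(M) = -1/(-19) = -1*(-1/19) = 1/19)
(E(-16) + O(3, 15))**2 = (1/19 + 15*3)**2 = (1/19 + 45)**2 = (856/19)**2 = 732736/361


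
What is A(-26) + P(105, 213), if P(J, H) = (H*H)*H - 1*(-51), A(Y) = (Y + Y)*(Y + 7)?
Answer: 9664636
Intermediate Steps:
A(Y) = 2*Y*(7 + Y) (A(Y) = (2*Y)*(7 + Y) = 2*Y*(7 + Y))
P(J, H) = 51 + H**3 (P(J, H) = H**2*H + 51 = H**3 + 51 = 51 + H**3)
A(-26) + P(105, 213) = 2*(-26)*(7 - 26) + (51 + 213**3) = 2*(-26)*(-19) + (51 + 9663597) = 988 + 9663648 = 9664636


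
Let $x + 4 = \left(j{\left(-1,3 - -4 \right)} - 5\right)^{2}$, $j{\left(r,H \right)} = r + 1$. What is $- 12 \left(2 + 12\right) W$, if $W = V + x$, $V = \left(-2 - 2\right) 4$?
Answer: $-840$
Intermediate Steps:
$j{\left(r,H \right)} = 1 + r$
$V = -16$ ($V = \left(-4\right) 4 = -16$)
$x = 21$ ($x = -4 + \left(\left(1 - 1\right) - 5\right)^{2} = -4 + \left(0 - 5\right)^{2} = -4 + \left(-5\right)^{2} = -4 + 25 = 21$)
$W = 5$ ($W = -16 + 21 = 5$)
$- 12 \left(2 + 12\right) W = - 12 \left(2 + 12\right) 5 = \left(-12\right) 14 \cdot 5 = \left(-168\right) 5 = -840$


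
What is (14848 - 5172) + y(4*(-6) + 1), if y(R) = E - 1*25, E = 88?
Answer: 9739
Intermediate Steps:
y(R) = 63 (y(R) = 88 - 1*25 = 88 - 25 = 63)
(14848 - 5172) + y(4*(-6) + 1) = (14848 - 5172) + 63 = 9676 + 63 = 9739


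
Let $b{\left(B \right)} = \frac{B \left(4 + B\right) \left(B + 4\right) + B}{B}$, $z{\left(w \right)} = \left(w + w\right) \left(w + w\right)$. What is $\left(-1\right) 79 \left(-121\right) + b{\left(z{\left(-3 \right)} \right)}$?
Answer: $11160$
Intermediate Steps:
$z{\left(w \right)} = 4 w^{2}$ ($z{\left(w \right)} = 2 w 2 w = 4 w^{2}$)
$b{\left(B \right)} = \frac{B + B \left(4 + B\right)^{2}}{B}$ ($b{\left(B \right)} = \frac{B \left(4 + B\right) \left(4 + B\right) + B}{B} = \frac{B \left(4 + B\right)^{2} + B}{B} = \frac{B + B \left(4 + B\right)^{2}}{B}$)
$\left(-1\right) 79 \left(-121\right) + b{\left(z{\left(-3 \right)} \right)} = \left(-1\right) 79 \left(-121\right) + \left(1 + \left(4 + 4 \left(-3\right)^{2}\right)^{2}\right) = \left(-79\right) \left(-121\right) + \left(1 + \left(4 + 4 \cdot 9\right)^{2}\right) = 9559 + \left(1 + \left(4 + 36\right)^{2}\right) = 9559 + \left(1 + 40^{2}\right) = 9559 + \left(1 + 1600\right) = 9559 + 1601 = 11160$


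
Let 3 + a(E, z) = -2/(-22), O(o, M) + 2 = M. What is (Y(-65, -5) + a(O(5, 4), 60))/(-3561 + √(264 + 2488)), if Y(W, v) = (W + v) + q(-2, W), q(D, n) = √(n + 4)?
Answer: (802/11 - I*√61)/(3561 - 8*√43) ≈ 0.02078 - 0.0022261*I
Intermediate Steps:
q(D, n) = √(4 + n)
O(o, M) = -2 + M
Y(W, v) = W + v + √(4 + W) (Y(W, v) = (W + v) + √(4 + W) = W + v + √(4 + W))
a(E, z) = -32/11 (a(E, z) = -3 - 2/(-22) = -3 - 2*(-1/22) = -3 + 1/11 = -32/11)
(Y(-65, -5) + a(O(5, 4), 60))/(-3561 + √(264 + 2488)) = ((-65 - 5 + √(4 - 65)) - 32/11)/(-3561 + √(264 + 2488)) = ((-65 - 5 + √(-61)) - 32/11)/(-3561 + √2752) = ((-65 - 5 + I*√61) - 32/11)/(-3561 + 8*√43) = ((-70 + I*√61) - 32/11)/(-3561 + 8*√43) = (-802/11 + I*√61)/(-3561 + 8*√43)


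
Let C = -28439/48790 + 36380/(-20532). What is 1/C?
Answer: -250439070/589722437 ≈ -0.42467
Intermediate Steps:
C = -589722437/250439070 (C = -28439*1/48790 + 36380*(-1/20532) = -28439/48790 - 9095/5133 = -589722437/250439070 ≈ -2.3548)
1/C = 1/(-589722437/250439070) = -250439070/589722437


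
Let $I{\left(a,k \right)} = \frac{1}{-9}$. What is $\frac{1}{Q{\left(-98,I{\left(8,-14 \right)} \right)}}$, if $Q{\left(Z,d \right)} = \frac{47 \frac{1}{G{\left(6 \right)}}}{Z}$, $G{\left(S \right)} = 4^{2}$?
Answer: $- \frac{1568}{47} \approx -33.362$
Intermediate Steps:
$G{\left(S \right)} = 16$
$I{\left(a,k \right)} = - \frac{1}{9}$
$Q{\left(Z,d \right)} = \frac{47}{16 Z}$ ($Q{\left(Z,d \right)} = \frac{47 \cdot \frac{1}{16}}{Z} = \frac{47}{16 Z}$)
$\frac{1}{Q{\left(-98,I{\left(8,-14 \right)} \right)}} = \frac{1}{\frac{47}{16} \frac{1}{-98}} = \frac{1}{\frac{47}{16} \left(- \frac{1}{98}\right)} = \frac{1}{- \frac{47}{1568}} = - \frac{1568}{47}$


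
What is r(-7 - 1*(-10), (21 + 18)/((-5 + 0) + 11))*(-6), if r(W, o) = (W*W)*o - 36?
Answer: -135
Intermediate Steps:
r(W, o) = -36 + o*W² (r(W, o) = W²*o - 36 = o*W² - 36 = -36 + o*W²)
r(-7 - 1*(-10), (21 + 18)/((-5 + 0) + 11))*(-6) = (-36 + ((21 + 18)/((-5 + 0) + 11))*(-7 - 1*(-10))²)*(-6) = (-36 + (39/(-5 + 11))*(-7 + 10)²)*(-6) = (-36 + (39/6)*3²)*(-6) = (-36 + (39*(⅙))*9)*(-6) = (-36 + (13/2)*9)*(-6) = (-36 + 117/2)*(-6) = (45/2)*(-6) = -135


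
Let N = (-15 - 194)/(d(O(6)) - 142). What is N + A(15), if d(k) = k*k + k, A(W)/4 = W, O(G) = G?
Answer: 6209/100 ≈ 62.090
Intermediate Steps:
A(W) = 4*W
d(k) = k + k² (d(k) = k² + k = k + k²)
N = 209/100 (N = (-15 - 194)/(6*(1 + 6) - 142) = -209/(6*7 - 142) = -209/(42 - 142) = -209/(-100) = -209*(-1/100) = 209/100 ≈ 2.0900)
N + A(15) = 209/100 + 4*15 = 209/100 + 60 = 6209/100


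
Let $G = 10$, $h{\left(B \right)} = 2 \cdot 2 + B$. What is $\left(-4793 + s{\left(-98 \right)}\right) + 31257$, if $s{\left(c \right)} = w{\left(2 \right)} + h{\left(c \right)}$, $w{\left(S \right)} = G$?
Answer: $26380$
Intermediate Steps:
$h{\left(B \right)} = 4 + B$
$w{\left(S \right)} = 10$
$s{\left(c \right)} = 14 + c$ ($s{\left(c \right)} = 10 + \left(4 + c\right) = 14 + c$)
$\left(-4793 + s{\left(-98 \right)}\right) + 31257 = \left(-4793 + \left(14 - 98\right)\right) + 31257 = \left(-4793 - 84\right) + 31257 = -4877 + 31257 = 26380$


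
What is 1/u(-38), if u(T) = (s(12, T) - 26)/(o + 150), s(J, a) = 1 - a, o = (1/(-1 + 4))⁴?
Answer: 12151/1053 ≈ 11.539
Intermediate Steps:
o = 1/81 (o = (1/3)⁴ = (⅓)⁴ = 1/81 ≈ 0.012346)
u(T) = -2025/12151 - 81*T/12151 (u(T) = ((1 - T) - 26)/(1/81 + 150) = (-25 - T)/(12151/81) = (-25 - T)*(81/12151) = -2025/12151 - 81*T/12151)
1/u(-38) = 1/(-2025/12151 - 81/12151*(-38)) = 1/(-2025/12151 + 3078/12151) = 1/(1053/12151) = 12151/1053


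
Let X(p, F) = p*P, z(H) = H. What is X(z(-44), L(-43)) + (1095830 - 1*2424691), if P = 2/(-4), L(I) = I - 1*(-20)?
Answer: -1328839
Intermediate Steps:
L(I) = 20 + I (L(I) = I + 20 = 20 + I)
P = -½ (P = 2*(-¼) = -½ ≈ -0.50000)
X(p, F) = -p/2 (X(p, F) = p*(-½) = -p/2)
X(z(-44), L(-43)) + (1095830 - 1*2424691) = -½*(-44) + (1095830 - 1*2424691) = 22 + (1095830 - 2424691) = 22 - 1328861 = -1328839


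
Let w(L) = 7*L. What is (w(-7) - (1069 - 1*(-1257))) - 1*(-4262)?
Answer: 1887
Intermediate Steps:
(w(-7) - (1069 - 1*(-1257))) - 1*(-4262) = (7*(-7) - (1069 - 1*(-1257))) - 1*(-4262) = (-49 - (1069 + 1257)) + 4262 = (-49 - 1*2326) + 4262 = (-49 - 2326) + 4262 = -2375 + 4262 = 1887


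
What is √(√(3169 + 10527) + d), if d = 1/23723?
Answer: √(23723 + 4502245832*√214)/23723 ≈ 10.818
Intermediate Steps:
d = 1/23723 ≈ 4.2153e-5
√(√(3169 + 10527) + d) = √(√(3169 + 10527) + 1/23723) = √(√13696 + 1/23723) = √(8*√214 + 1/23723) = √(1/23723 + 8*√214)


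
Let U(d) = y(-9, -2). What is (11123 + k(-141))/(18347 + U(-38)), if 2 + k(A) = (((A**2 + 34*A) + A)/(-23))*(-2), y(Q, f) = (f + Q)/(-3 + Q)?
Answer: 137124/202561 ≈ 0.67695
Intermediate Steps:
y(Q, f) = (Q + f)/(-3 + Q)
U(d) = 11/12 (U(d) = (-9 - 2)/(-3 - 9) = -11/(-12) = -1/12*(-11) = 11/12)
k(A) = -2 + 2*A**2/23 + 70*A/23 (k(A) = -2 + (((A**2 + 34*A) + A)/(-23))*(-2) = -2 + ((A**2 + 35*A)*(-1/23))*(-2) = -2 + (-35*A/23 - A**2/23)*(-2) = -2 + (2*A**2/23 + 70*A/23) = -2 + 2*A**2/23 + 70*A/23)
(11123 + k(-141))/(18347 + U(-38)) = (11123 + (-2 + (2/23)*(-141)**2 + (70/23)*(-141)))/(18347 + 11/12) = (11123 + (-2 + (2/23)*19881 - 9870/23))/(220175/12) = (11123 + (-2 + 39762/23 - 9870/23))*(12/220175) = (11123 + 29846/23)*(12/220175) = (285675/23)*(12/220175) = 137124/202561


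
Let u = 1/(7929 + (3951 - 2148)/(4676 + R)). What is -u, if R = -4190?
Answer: -162/1285099 ≈ -0.00012606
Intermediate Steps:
u = 162/1285099 (u = 1/(7929 + (3951 - 2148)/(4676 - 4190)) = 1/(7929 + 1803/486) = 1/(7929 + 1803*(1/486)) = 1/(7929 + 601/162) = 1/(1285099/162) = 162/1285099 ≈ 0.00012606)
-u = -1*162/1285099 = -162/1285099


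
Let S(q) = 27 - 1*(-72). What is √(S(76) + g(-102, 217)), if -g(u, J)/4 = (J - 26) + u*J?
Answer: √87871 ≈ 296.43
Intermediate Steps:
S(q) = 99 (S(q) = 27 + 72 = 99)
g(u, J) = 104 - 4*J - 4*J*u (g(u, J) = -4*((J - 26) + u*J) = -4*((-26 + J) + J*u) = -4*(-26 + J + J*u) = 104 - 4*J - 4*J*u)
√(S(76) + g(-102, 217)) = √(99 + (104 - 4*217 - 4*217*(-102))) = √(99 + (104 - 868 + 88536)) = √(99 + 87772) = √87871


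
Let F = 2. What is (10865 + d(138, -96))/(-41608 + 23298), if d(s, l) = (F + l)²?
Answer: -19701/18310 ≈ -1.0760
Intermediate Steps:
d(s, l) = (2 + l)²
(10865 + d(138, -96))/(-41608 + 23298) = (10865 + (2 - 96)²)/(-41608 + 23298) = (10865 + (-94)²)/(-18310) = (10865 + 8836)*(-1/18310) = 19701*(-1/18310) = -19701/18310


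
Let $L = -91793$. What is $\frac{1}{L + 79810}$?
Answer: $- \frac{1}{11983} \approx -8.3452 \cdot 10^{-5}$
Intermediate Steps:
$\frac{1}{L + 79810} = \frac{1}{-91793 + 79810} = \frac{1}{-11983} = - \frac{1}{11983}$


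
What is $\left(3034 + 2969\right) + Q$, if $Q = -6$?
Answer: $5997$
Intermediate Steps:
$\left(3034 + 2969\right) + Q = \left(3034 + 2969\right) - 6 = 6003 - 6 = 5997$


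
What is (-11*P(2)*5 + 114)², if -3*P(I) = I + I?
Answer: 315844/9 ≈ 35094.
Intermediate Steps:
P(I) = -2*I/3 (P(I) = -(I + I)/3 = -2*I/3)
(-11*P(2)*5 + 114)² = (-11*(-⅔*2)*5 + 114)² = (-(-44)*5/3 + 114)² = (-11*(-20/3) + 114)² = (220/3 + 114)² = (562/3)² = 315844/9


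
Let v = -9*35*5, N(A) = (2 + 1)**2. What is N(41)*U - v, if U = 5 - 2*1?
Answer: 1602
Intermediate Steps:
U = 3 (U = 5 - 2 = 3)
N(A) = 9 (N(A) = 3**2 = 9)
v = -1575 (v = -315*5 = -1575)
N(41)*U - v = 9*3 - 1*(-1575) = 27 + 1575 = 1602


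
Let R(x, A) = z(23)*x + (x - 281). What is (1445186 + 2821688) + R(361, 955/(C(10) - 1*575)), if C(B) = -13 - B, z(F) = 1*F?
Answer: 4275257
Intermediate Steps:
z(F) = F
R(x, A) = -281 + 24*x (R(x, A) = 23*x + (x - 281) = 23*x + (-281 + x) = -281 + 24*x)
(1445186 + 2821688) + R(361, 955/(C(10) - 1*575)) = (1445186 + 2821688) + (-281 + 24*361) = 4266874 + (-281 + 8664) = 4266874 + 8383 = 4275257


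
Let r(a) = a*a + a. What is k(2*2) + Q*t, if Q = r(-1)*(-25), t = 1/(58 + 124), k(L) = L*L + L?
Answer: 20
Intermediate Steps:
r(a) = a + a² (r(a) = a² + a = a + a²)
k(L) = L + L² (k(L) = L² + L = L + L²)
t = 1/182 ≈ 0.0054945
Q = 0 (Q = -(1 - 1)*(-25) = -1*0*(-25) = 0*(-25) = 0)
k(2*2) + Q*t = (2*2)*(1 + 2*2) + 0*(1/182) = 4*(1 + 4) + 0 = 4*5 + 0 = 20 + 0 = 20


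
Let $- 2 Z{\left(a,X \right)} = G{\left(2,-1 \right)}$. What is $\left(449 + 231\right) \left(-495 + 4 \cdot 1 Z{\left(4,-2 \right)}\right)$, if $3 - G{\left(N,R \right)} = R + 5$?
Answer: $-335240$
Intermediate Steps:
$G{\left(N,R \right)} = -2 - R$ ($G{\left(N,R \right)} = 3 - \left(R + 5\right) = 3 - \left(5 + R\right) = -2 - R$)
$Z{\left(a,X \right)} = \frac{1}{2}$ ($Z{\left(a,X \right)} = - \frac{-2 - -1}{2} = - \frac{-2 + 1}{2} = \left(- \frac{1}{2}\right) \left(-1\right) = \frac{1}{2}$)
$\left(449 + 231\right) \left(-495 + 4 \cdot 1 Z{\left(4,-2 \right)}\right) = \left(449 + 231\right) \left(-495 + 4 \cdot 1 \cdot \frac{1}{2}\right) = 680 \left(-495 + 4 \cdot \frac{1}{2}\right) = 680 \left(-495 + 2\right) = 680 \left(-493\right) = -335240$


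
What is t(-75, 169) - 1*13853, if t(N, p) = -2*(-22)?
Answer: -13809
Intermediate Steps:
t(N, p) = 44
t(-75, 169) - 1*13853 = 44 - 1*13853 = 44 - 13853 = -13809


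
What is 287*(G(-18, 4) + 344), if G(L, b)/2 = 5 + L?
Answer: 91266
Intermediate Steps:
G(L, b) = 10 + 2*L (G(L, b) = 2*(5 + L) = 10 + 2*L)
287*(G(-18, 4) + 344) = 287*((10 + 2*(-18)) + 344) = 287*((10 - 36) + 344) = 287*(-26 + 344) = 287*318 = 91266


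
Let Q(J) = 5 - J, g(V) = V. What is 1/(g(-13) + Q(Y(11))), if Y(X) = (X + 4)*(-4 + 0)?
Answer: 1/52 ≈ 0.019231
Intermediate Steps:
Y(X) = -16 - 4*X (Y(X) = (4 + X)*(-4) = -16 - 4*X)
1/(g(-13) + Q(Y(11))) = 1/(-13 + (5 - (-16 - 4*11))) = 1/(-13 + (5 - (-16 - 44))) = 1/(-13 + (5 - 1*(-60))) = 1/(-13 + (5 + 60)) = 1/(-13 + 65) = 1/52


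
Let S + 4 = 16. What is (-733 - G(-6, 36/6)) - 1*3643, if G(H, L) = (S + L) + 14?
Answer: -4408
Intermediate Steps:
S = 12 (S = -4 + 16 = 12)
G(H, L) = 26 + L (G(H, L) = (12 + L) + 14 = 26 + L)
(-733 - G(-6, 36/6)) - 1*3643 = (-733 - (26 + 36/6)) - 1*3643 = (-733 - (26 + 36*(⅙))) - 3643 = (-733 - (26 + 6)) - 3643 = (-733 - 1*32) - 3643 = (-733 - 32) - 3643 = -765 - 3643 = -4408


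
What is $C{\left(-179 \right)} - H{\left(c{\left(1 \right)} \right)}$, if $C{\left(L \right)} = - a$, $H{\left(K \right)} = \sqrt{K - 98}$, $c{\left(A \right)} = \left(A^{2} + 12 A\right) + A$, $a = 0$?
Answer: $- 2 i \sqrt{21} \approx - 9.1651 i$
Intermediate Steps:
$c{\left(A \right)} = A^{2} + 13 A$
$H{\left(K \right)} = \sqrt{-98 + K}$
$C{\left(L \right)} = 0$ ($C{\left(L \right)} = \left(-1\right) 0 = 0$)
$C{\left(-179 \right)} - H{\left(c{\left(1 \right)} \right)} = 0 - \sqrt{-98 + 1 \left(13 + 1\right)} = 0 - \sqrt{-98 + 1 \cdot 14} = 0 - \sqrt{-98 + 14} = 0 - \sqrt{-84} = 0 - 2 i \sqrt{21} = - 2 i \sqrt{21}$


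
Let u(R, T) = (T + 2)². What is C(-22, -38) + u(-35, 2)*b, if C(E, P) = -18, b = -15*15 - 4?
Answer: -3682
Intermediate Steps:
u(R, T) = (2 + T)²
b = -229 (b = -225 - 4 = -229)
C(-22, -38) + u(-35, 2)*b = -18 + (2 + 2)²*(-229) = -18 + 4²*(-229) = -18 + 16*(-229) = -18 - 3664 = -3682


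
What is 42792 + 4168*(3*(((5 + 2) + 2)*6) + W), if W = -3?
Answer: 705504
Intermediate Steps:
42792 + 4168*(3*(((5 + 2) + 2)*6) + W) = 42792 + 4168*(3*(((5 + 2) + 2)*6) - 3) = 42792 + 4168*(3*((7 + 2)*6) - 3) = 42792 + 4168*(3*(9*6) - 3) = 42792 + 4168*(3*54 - 3) = 42792 + 4168*(162 - 3) = 42792 + 4168*159 = 42792 + 662712 = 705504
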